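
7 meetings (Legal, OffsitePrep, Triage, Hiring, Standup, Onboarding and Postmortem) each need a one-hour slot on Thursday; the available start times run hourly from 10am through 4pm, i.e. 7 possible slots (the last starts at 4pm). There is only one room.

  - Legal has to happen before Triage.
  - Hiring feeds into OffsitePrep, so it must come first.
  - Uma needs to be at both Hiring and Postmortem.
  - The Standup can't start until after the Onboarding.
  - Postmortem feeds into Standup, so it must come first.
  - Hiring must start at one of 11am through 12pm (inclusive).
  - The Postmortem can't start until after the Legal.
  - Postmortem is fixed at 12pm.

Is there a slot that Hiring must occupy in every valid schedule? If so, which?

11am

Hiring's window is 11am–12pm.
Postmortem is fixed at 12pm, and Hiring can't share a slot with Postmortem.
So Hiring must be 11am.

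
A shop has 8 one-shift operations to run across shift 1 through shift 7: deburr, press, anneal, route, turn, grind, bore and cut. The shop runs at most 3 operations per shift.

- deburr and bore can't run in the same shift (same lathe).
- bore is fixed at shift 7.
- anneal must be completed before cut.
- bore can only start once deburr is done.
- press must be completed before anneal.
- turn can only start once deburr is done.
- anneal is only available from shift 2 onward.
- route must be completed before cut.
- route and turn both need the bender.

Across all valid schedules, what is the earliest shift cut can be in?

Precedence pushes cut to at least shift 3.
cut at shift 3 is achievable: cut -> shift 3, turn -> shift 2, grind -> shift 2, press -> shift 1, route -> shift 1, anneal -> shift 2, bore -> shift 7, deburr -> shift 1.

shift 3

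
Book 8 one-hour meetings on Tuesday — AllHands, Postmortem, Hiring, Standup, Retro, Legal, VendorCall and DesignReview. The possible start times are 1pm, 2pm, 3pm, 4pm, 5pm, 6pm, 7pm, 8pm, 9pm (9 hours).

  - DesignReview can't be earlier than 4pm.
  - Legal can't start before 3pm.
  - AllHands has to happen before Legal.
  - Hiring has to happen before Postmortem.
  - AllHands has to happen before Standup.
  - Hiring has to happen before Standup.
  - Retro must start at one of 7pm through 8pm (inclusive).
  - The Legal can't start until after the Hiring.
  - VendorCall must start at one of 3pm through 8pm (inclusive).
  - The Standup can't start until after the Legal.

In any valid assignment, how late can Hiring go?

Downstream work caps Hiring at 7pm.
Hiring at 7pm is achievable: Hiring=7pm, VendorCall=3pm, Standup=9pm, Retro=7pm, AllHands=1pm, DesignReview=4pm, Legal=8pm, Postmortem=8pm.

7pm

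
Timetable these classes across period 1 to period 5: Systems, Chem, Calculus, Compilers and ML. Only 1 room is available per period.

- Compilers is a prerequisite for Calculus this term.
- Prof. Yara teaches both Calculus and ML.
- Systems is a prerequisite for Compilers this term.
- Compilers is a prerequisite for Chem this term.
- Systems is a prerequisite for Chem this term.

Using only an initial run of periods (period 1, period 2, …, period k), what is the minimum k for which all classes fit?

5 periods

The precedence chain requires at least 3 distinct periods.
With at most 1 per period and 5 classes, at least 5 periods are needed.
5 works (last occupied period: period 5): for example Calculus -> period 4; ML -> period 5; Chem -> period 3; Compilers -> period 2; Systems -> period 1.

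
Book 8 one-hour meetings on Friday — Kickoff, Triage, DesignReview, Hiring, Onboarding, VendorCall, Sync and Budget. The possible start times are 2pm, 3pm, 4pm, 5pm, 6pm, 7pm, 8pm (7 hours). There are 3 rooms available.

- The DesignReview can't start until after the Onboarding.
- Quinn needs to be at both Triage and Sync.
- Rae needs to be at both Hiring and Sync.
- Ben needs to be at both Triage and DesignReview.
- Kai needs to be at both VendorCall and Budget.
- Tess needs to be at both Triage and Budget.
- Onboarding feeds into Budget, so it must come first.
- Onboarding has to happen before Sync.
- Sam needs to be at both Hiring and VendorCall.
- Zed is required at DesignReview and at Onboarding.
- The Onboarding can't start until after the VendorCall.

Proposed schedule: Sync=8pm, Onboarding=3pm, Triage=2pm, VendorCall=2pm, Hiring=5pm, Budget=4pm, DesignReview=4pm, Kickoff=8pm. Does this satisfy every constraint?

Yes

Onboarding has to happen before Sync — holds.
Tess needs to be at both Triage and Budget — holds.
The Onboarding can't start until after the VendorCall — holds.
Kai needs to be at both VendorCall and Budget — holds.
There are 3 rooms available — holds.
Sam needs to be at both Hiring and VendorCall — holds.
Quinn needs to be at both Triage and Sync — holds.
Ben needs to be at both Triage and DesignReview — holds.
Onboarding feeds into Budget, so it must come first — holds.
Zed is required at DesignReview and at Onboarding — holds.
The DesignReview can't start until after the Onboarding — holds.
Rae needs to be at both Hiring and Sync — holds.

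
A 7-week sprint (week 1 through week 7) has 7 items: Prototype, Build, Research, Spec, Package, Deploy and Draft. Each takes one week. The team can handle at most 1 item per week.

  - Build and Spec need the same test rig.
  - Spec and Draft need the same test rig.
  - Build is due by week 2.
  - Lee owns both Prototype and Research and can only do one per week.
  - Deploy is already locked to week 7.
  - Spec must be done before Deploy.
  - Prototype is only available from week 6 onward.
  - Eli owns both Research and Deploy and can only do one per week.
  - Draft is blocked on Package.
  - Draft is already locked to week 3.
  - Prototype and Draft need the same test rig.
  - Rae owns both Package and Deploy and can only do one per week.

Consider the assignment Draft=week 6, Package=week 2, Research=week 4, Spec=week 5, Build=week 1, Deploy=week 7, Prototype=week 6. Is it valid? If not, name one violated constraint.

Invalid. The team can handle at most 1 item per week.

Spec and Draft need the same test rig — holds.
Eli owns both Research and Deploy and can only do one per week — holds.
Lee owns both Prototype and Research and can only do one per week — holds.
Draft is blocked on Package — holds.
Prototype is only available from week 6 onward — holds.
Draft is already locked to week 3 — violated.
Spec must be done before Deploy — holds.
Prototype and Draft need the same test rig — violated.
The team can handle at most 1 item per week — violated.
Build and Spec need the same test rig — holds.
Deploy is already locked to week 7 — holds.
Rae owns both Package and Deploy and can only do one per week — holds.
Build is due by week 2 — holds.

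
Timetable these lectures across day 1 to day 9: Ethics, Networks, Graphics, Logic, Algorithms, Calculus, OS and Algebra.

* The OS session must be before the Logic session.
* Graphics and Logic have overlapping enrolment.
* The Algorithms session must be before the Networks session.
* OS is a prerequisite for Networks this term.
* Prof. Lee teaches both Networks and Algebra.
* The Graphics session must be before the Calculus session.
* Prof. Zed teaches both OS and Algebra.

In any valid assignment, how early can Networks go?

Precedence pushes Networks to at least day 2.
Networks at day 2 is achievable: OS in day 1, Ethics in day 1, Algebra in day 3, Logic in day 2, Networks in day 2, Calculus in day 2, Algorithms in day 1, Graphics in day 1.

day 2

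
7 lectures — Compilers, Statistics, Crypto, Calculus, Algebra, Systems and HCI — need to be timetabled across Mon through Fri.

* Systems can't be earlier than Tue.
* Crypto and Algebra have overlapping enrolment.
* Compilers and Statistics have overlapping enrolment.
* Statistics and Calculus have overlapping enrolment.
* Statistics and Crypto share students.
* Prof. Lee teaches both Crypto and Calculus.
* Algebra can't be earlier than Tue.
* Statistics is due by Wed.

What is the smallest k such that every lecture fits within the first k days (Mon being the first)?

Algebra can't be placed before Tue — that is day 2 counting from Mon — so the schedule must run through at least 2 days.
Could 2 days be enough, i.e. nothing placed later than Tue? No: Statistics's window within 2 days is {Mon, Tue}; Algebra's window within 2 days is {Tue}; Crypto can't share with Algebra (Tue) → {Mon}; Calculus can't share with Crypto (Mon) → {Tue}; Statistics can't share with Crypto (Mon) → {Tue}; Calculus can't share with Statistics (Tue) → nothing is left.
So 2 days is not enough.
3 works (last occupied day: Wed): for example Crypto=Mon, Algebra=Tue, Systems=Tue, Calculus=Wed, HCI=Mon, Statistics=Tue, Compilers=Mon.

3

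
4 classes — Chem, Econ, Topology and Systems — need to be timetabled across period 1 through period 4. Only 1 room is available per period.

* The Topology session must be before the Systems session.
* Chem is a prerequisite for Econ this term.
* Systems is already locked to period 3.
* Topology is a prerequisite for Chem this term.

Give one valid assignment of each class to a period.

Topology -> period 1; Systems -> period 3; Chem -> period 2; Econ -> period 4

Checking: Chem(period 2) before Econ(period 4); Topology(period 1) before Chem(period 2); Topology(period 1) before Systems(period 3); Systems=period 3 in [period 3,period 3]; max 1 per period (cap 1).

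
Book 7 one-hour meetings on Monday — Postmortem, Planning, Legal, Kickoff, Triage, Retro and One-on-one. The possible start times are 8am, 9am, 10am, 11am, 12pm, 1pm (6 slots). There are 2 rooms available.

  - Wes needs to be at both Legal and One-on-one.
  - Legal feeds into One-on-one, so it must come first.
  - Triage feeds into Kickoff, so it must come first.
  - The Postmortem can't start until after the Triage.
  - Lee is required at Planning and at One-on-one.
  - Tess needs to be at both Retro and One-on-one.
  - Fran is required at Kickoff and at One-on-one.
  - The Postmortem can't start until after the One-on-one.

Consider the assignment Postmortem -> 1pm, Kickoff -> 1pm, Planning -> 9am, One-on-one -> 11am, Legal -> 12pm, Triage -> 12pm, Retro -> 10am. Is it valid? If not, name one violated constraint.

Wes needs to be at both Legal and One-on-one — holds.
There are 2 rooms available — holds.
Legal feeds into One-on-one, so it must come first — violated.
Lee is required at Planning and at One-on-one — holds.
The Postmortem can't start until after the Triage — holds.
Triage feeds into Kickoff, so it must come first — holds.
The Postmortem can't start until after the One-on-one — holds.
Fran is required at Kickoff and at One-on-one — holds.
Tess needs to be at both Retro and One-on-one — holds.

No — it violates: Legal feeds into One-on-one, so it must come first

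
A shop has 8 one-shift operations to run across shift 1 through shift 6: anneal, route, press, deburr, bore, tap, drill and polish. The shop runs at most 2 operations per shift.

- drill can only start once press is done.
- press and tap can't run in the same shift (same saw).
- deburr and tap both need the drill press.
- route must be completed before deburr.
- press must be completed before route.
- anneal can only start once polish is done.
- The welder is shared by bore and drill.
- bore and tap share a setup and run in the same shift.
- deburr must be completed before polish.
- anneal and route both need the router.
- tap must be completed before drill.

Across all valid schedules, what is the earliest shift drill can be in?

Precedence pushes drill to at least shift 2.
drill at shift 3 is achievable: drill -> shift 3, route -> shift 3, polish -> shift 5, bore -> shift 2, deburr -> shift 4, anneal -> shift 6, tap -> shift 2, press -> shift 1.
Nothing earlier works — the conflict and capacity constraints rule out every shift before shift 3.

shift 3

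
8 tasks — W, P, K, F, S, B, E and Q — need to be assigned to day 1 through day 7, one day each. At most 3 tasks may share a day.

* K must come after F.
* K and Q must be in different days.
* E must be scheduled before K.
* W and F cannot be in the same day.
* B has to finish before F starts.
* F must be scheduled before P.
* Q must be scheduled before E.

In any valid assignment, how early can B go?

day 1

Downstream work caps B at day 5.
B at day 1 is achievable: K -> day 3; W -> day 1; E -> day 2; S -> day 2; Q -> day 1; F -> day 2; B -> day 1; P -> day 3.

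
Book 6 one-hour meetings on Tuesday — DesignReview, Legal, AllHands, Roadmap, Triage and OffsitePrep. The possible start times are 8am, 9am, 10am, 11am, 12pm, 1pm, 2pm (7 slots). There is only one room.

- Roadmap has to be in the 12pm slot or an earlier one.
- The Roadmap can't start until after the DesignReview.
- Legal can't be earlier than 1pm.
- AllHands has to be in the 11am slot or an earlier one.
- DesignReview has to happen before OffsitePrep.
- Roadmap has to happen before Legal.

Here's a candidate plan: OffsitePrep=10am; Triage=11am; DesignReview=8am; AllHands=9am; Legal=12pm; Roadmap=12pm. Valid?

No — it violates: Legal can't be earlier than 1pm

Roadmap has to be in the 12pm slot or an earlier one — holds.
DesignReview has to happen before OffsitePrep — holds.
The Roadmap can't start until after the DesignReview — holds.
Roadmap has to happen before Legal — violated.
There is only one room — violated.
Legal can't be earlier than 1pm — violated.
AllHands has to be in the 11am slot or an earlier one — holds.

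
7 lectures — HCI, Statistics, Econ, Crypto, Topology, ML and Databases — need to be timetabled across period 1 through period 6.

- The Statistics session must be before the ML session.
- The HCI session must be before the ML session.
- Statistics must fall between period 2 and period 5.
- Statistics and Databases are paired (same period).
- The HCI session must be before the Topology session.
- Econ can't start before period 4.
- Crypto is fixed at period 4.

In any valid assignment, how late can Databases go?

Databases must be in the same period as Statistics, which can't be before period 2, so Databases is at least period 2; Databases must be in the same period as Statistics, which can't be after period 5, so Databases is at most period 5.
Databases at period 5 is achievable: Statistics -> period 5; Databases -> period 5; Topology -> period 2; Crypto -> period 4; ML -> period 6; HCI -> period 1; Econ -> period 4.

period 5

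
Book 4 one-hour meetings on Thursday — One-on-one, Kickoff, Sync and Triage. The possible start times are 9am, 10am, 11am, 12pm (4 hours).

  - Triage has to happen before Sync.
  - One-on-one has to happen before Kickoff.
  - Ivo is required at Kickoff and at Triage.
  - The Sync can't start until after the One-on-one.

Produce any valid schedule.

Sync in 10am; One-on-one in 9am; Triage in 9am; Kickoff in 10am

Checking: One-on-one(9am) before Sync(10am); Triage(9am) before Sync(10am); One-on-one(9am) before Kickoff(10am); Kickoff(10am) != Triage(9am).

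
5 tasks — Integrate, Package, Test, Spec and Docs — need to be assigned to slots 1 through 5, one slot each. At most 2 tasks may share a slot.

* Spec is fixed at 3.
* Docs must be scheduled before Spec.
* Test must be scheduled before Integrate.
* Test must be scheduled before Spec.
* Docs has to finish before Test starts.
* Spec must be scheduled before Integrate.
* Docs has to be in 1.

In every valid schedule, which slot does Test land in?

Docs is fixed at 1 and must come before Test, so Test is at least 2.
Spec is fixed at 3 and must come after Test, so Test is at most 2.
So Test must be 2.

2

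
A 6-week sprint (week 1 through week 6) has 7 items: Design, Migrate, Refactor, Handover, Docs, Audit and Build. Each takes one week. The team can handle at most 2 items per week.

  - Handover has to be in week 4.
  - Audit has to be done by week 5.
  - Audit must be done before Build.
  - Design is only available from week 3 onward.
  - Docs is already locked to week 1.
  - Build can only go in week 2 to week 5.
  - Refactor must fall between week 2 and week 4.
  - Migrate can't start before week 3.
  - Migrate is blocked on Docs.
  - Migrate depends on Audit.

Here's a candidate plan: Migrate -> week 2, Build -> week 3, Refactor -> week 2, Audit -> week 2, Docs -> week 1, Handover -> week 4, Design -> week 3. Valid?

Build can only go in week 2 to week 5 — holds.
Refactor must fall between week 2 and week 4 — holds.
Migrate depends on Audit — violated.
Design is only available from week 3 onward — holds.
Audit has to be done by week 5 — holds.
Handover has to be in week 4 — holds.
Migrate is blocked on Docs — holds.
Migrate can't start before week 3 — violated.
Audit must be done before Build — holds.
Docs is already locked to week 1 — holds.
The team can handle at most 2 items per week — violated.

No — it violates: Migrate can't start before week 3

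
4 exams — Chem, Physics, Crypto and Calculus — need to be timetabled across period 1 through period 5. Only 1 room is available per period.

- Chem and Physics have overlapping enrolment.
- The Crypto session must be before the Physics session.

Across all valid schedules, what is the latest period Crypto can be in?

Downstream work caps Crypto at period 4.
Crypto at period 4 is achievable: Physics=period 5; Chem=period 1; Crypto=period 4; Calculus=period 2.

period 4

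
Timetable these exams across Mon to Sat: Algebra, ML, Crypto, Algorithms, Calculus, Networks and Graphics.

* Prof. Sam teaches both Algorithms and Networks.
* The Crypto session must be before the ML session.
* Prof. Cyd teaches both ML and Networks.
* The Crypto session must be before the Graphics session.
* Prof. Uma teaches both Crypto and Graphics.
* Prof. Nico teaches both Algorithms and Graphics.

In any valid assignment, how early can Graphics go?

Tue

Precedence pushes Graphics to at least Tue.
Graphics at Tue is achievable: Algebra -> Mon, Algorithms -> Mon, Calculus -> Mon, Graphics -> Tue, Crypto -> Mon, Networks -> Wed, ML -> Tue.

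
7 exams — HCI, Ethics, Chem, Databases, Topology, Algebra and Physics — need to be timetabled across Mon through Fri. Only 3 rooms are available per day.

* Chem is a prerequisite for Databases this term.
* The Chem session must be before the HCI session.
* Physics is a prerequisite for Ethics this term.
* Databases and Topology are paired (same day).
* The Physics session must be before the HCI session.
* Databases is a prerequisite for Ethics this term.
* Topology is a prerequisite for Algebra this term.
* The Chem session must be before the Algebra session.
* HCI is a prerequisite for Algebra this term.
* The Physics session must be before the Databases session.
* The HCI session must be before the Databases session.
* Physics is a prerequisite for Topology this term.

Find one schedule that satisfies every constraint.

Ethics in Thu; Physics in Mon; Chem in Mon; HCI in Tue; Algebra in Thu; Topology in Wed; Databases in Wed

Checking: Physics(Mon) before Topology(Wed); Physics(Mon) before HCI(Tue); Chem(Mon) before Algebra(Thu); HCI(Tue) before Databases(Wed); Physics(Mon) before Databases(Wed); Chem(Mon) before HCI(Tue); Physics(Mon) before Ethics(Thu); HCI(Tue) before Algebra(Thu); Chem(Mon) before Databases(Wed); Topology(Wed) before Algebra(Thu); Databases(Wed) before Ethics(Thu); Databases = Topology = Wed; max 2 per day (cap 3).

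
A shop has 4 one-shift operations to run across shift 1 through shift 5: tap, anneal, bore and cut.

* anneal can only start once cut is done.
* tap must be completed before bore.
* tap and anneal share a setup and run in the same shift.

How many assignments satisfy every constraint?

10

Splitting on tap: it can be shift 2 (3), shift 3 (4), shift 4 (3). Listing each branch's schedules as (anneal, bore, cut) by shift number:
tap=shift 2: (2,3,1) (2,4,1) (2,5,1) — 3.
tap=shift 3: (3,4,1) (3,4,2) (3,5,1) (3,5,2) — 4.
tap=shift 4: (4,5,1) (4,5,2) (4,5,3) — 3.
Summing: 3 + 4 + 3 = 10.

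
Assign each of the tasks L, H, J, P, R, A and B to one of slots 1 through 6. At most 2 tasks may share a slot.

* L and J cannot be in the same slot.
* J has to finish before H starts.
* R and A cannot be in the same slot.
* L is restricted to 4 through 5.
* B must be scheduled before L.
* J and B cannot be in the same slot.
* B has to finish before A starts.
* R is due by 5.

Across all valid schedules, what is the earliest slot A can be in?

Precedence pushes A to at least 2.
A at 2 is achievable: H=3, P=3, A=2, R=1, B=1, L=4, J=2.

2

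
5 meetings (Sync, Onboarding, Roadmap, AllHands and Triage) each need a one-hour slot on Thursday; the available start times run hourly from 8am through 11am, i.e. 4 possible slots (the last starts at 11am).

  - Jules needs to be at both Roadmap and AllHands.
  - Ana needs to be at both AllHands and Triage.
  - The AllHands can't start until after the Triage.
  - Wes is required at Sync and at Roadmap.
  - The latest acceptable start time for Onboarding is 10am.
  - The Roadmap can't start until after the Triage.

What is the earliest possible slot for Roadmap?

Precedence pushes Roadmap to at least 9am.
Roadmap at 9am is achievable: Sync in 8am; Onboarding in 8am; Triage in 8am; AllHands in 10am; Roadmap in 9am.

9am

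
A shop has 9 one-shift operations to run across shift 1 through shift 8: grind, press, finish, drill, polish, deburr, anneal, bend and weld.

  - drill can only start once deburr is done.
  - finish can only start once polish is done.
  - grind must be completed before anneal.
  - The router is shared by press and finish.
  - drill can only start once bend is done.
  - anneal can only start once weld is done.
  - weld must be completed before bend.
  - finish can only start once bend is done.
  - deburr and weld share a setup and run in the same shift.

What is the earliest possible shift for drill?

shift 3

Precedence pushes drill to at least shift 3.
drill at shift 3 is achievable: finish in shift 3; polish in shift 1; deburr in shift 1; anneal in shift 2; grind in shift 1; weld in shift 1; press in shift 1; bend in shift 2; drill in shift 3.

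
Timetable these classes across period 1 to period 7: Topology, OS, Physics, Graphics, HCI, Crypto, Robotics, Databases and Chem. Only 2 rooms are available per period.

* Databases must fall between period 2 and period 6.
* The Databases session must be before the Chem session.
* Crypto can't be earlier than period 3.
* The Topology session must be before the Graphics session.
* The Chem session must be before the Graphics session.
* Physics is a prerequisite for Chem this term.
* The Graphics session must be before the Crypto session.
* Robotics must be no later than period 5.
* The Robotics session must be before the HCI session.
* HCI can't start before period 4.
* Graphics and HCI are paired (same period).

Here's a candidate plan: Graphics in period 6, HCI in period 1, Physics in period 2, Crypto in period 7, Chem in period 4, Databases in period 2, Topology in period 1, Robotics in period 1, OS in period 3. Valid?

Invalid. HCI can't start before period 4.

HCI can't start before period 4 — violated.
Only 2 rooms are available per period — violated.
Graphics and HCI are paired (same period) — violated.
Databases must fall between period 2 and period 6 — holds.
The Robotics session must be before the HCI session — violated.
The Topology session must be before the Graphics session — holds.
Physics is a prerequisite for Chem this term — holds.
The Chem session must be before the Graphics session — holds.
The Databases session must be before the Chem session — holds.
The Graphics session must be before the Crypto session — holds.
Crypto can't be earlier than period 3 — holds.
Robotics must be no later than period 5 — holds.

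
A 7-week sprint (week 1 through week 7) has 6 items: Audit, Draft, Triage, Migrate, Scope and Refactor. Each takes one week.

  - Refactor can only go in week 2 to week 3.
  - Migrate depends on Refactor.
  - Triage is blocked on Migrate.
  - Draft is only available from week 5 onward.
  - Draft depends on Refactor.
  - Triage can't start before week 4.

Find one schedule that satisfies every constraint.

Scope in week 1, Refactor in week 2, Triage in week 4, Migrate in week 3, Audit in week 1, Draft in week 5

Checking: Refactor(week 2) before Migrate(week 3); Migrate(week 3) before Triage(week 4); Refactor(week 2) before Draft(week 5); Triage=week 4 in [week 4,week 7]; Draft=week 5 in [week 5,week 7]; Refactor=week 2 in [week 2,week 3].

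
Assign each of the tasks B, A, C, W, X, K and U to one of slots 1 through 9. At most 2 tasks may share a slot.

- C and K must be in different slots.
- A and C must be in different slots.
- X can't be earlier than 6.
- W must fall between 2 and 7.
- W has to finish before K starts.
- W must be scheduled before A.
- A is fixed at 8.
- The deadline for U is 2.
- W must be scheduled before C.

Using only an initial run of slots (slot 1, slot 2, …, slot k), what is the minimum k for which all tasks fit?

8

The precedence chain requires at least 2 distinct slots.
With at most 2 per slot and 7 tasks, at least 4 slots are needed.
A can't be placed before 8, so the schedule must run through at least slot 8.
8 works (last occupied slot: 8): for example W in 2; B in 1; U in 1; X in 6; C in 3; K in 4; A in 8.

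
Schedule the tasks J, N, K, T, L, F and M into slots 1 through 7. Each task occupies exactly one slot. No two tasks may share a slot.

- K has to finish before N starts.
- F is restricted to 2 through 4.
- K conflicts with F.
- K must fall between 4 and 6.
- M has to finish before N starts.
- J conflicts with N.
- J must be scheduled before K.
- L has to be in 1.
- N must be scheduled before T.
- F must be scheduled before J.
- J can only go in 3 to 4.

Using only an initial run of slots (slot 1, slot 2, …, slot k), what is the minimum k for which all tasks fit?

7

The precedence chain requires at least 5 distinct slots.
With at most 1 per slot and 7 tasks, at least 7 slots are needed.
Propagating the time windows through the other constraints, T can't land before 6, so the schedule must run through at least slot 6.
7 works (last occupied slot: 7): for example K in 4; T in 7; M in 5; F in 2; J in 3; L in 1; N in 6.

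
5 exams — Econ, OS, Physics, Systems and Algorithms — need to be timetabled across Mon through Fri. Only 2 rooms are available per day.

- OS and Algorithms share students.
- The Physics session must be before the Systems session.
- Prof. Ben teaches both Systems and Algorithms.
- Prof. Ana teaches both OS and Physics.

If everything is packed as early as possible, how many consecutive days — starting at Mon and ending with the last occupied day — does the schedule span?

The precedence chain requires at least 2 distinct days.
With at most 2 per day and 5 exams, at least 3 days are needed.
3 works (last occupied day: Wed): for example OS in Tue; Systems in Tue; Econ in Mon; Algorithms in Wed; Physics in Mon.

3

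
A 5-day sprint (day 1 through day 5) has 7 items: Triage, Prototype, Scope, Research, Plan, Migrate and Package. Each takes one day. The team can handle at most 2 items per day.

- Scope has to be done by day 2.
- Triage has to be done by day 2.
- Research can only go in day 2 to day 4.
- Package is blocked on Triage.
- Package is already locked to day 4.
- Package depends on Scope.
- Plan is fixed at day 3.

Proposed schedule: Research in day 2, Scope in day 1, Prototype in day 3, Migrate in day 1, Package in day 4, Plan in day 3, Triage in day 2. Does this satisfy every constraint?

Yes, all constraints hold

Package is already locked to day 4 — holds.
Scope has to be done by day 2 — holds.
Plan is fixed at day 3 — holds.
Package depends on Scope — holds.
Package is blocked on Triage — holds.
Research can only go in day 2 to day 4 — holds.
The team can handle at most 2 items per day — holds.
Triage has to be done by day 2 — holds.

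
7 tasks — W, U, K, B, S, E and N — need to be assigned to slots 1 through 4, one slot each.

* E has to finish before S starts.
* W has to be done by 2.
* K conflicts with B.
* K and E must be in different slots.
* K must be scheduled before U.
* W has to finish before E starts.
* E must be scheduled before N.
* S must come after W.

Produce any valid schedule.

K -> 1, E -> 2, W -> 1, N -> 3, U -> 2, S -> 3, B -> 2

Checking: E(2) before S(3); E(2) before N(3); W(1) before E(2); W(1) before S(3); K(1) before U(2); K(1) != E(2); K(1) != B(2); W=1 in [1,2].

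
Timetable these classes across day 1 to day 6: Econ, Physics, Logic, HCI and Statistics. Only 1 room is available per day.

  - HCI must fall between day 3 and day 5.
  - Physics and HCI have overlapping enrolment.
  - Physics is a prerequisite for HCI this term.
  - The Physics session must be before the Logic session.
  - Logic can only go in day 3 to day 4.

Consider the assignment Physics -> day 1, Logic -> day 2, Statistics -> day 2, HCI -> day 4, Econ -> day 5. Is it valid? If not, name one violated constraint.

Physics is a prerequisite for HCI this term — holds.
HCI must fall between day 3 and day 5 — holds.
Logic can only go in day 3 to day 4 — violated.
The Physics session must be before the Logic session — holds.
Only 1 room is available per day — violated.
Physics and HCI have overlapping enrolment — holds.

No — it violates: Logic can only go in day 3 to day 4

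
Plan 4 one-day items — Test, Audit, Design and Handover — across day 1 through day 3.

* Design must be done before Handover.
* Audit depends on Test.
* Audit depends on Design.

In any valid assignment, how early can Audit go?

Precedence pushes Audit to at least day 2.
Audit at day 2 is achievable: Design -> day 1; Handover -> day 2; Audit -> day 2; Test -> day 1.

day 2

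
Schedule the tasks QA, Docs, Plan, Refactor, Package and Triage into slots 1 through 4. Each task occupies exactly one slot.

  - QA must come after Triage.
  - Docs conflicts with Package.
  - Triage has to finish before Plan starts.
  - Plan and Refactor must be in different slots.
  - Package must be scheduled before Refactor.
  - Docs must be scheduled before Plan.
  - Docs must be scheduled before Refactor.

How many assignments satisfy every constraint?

41

Splitting on QA: it can be 2 (9), 3 (15), 4 (17). Listing each branch's schedules as (Docs, Plan, Refactor, Package, Triage):
QA=2: (1,2,3,2,1) (1,2,4,2,1) (1,2,4,3,1) (1,3,4,2,1) (1,3,4,3,1) (1,4,3,2,1) (2,3,4,1,1) (2,3,4,3,1) (2,4,3,1,1) — 9.
QA=3: (1,2,3,2,1) (1,2,4,2,1) (1,2,4,3,1) (1,3,4,2,1) (1,3,4,2,2) (1,3,4,3,1) (1,3,4,3,2) (1,4,3,2,1) (1,4,3,2,2) (2,3,4,1,1) (2,3,4,1,2) (2,3,4,3,1) (2,3,4,3,2) (2,4,3,1,1) (2,4,3,1,2) — 15.
QA=4: (1,2,3,2,1) (1,2,4,2,1) (1,2,4,3,1) (1,3,4,2,1) (1,3,4,2,2) (1,3,4,3,1) (1,3,4,3,2) (1,4,3,2,1) (1,4,3,2,2) (1,4,3,2,3) (2,3,4,1,1) (2,3,4,1,2) (2,3,4,3,1) (2,3,4,3,2) (2,4,3,1,1) (2,4,3,1,2) (2,4,3,1,3) — 17.
Summing: 9 + 15 + 17 = 41.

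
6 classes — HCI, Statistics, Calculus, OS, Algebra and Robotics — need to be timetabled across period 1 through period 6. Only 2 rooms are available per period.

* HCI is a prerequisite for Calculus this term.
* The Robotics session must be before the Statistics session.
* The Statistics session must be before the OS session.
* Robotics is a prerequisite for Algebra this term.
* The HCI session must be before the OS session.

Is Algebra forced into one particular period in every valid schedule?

No

Algebra can be period 2 (e.g. Robotics=period 1; HCI=period 1; OS=period 3; Calculus=period 3; Statistics=period 2; Algebra=period 2) or period 3 (e.g. Calculus -> period 2, HCI -> period 1, Statistics -> period 2, Algebra -> period 3, Robotics -> period 1, OS -> period 3).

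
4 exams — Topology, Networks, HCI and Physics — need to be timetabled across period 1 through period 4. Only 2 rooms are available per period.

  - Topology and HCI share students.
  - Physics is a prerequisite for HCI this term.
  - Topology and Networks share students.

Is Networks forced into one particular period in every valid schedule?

No

Networks can be period 1 (e.g. Topology -> period 3, Physics -> period 1, HCI -> period 2, Networks -> period 1) or period 2 (e.g. Topology=period 1; Physics=period 1; HCI=period 2; Networks=period 2).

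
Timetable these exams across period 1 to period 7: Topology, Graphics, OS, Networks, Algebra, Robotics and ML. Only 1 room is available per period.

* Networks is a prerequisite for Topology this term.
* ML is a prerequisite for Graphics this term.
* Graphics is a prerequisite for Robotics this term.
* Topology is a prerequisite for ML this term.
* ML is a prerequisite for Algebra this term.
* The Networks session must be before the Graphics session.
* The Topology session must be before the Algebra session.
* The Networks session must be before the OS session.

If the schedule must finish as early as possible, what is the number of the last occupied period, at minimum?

The precedence chain requires at least 5 distinct periods.
With at most 1 per period and 7 exams, at least 7 periods are needed.
7 works (last occupied period: period 7): for example Robotics=period 7; Topology=period 2; ML=period 3; Graphics=period 4; OS=period 6; Algebra=period 5; Networks=period 1.

period 7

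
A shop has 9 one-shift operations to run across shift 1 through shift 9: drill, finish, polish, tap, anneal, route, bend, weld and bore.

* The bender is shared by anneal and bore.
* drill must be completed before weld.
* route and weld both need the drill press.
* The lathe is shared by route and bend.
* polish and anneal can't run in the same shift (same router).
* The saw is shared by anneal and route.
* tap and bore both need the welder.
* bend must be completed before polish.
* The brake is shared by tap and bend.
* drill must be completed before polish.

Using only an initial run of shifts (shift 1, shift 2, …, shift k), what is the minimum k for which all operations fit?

3 shifts

The precedence chain requires at least 2 distinct shifts.
Could 2 shifts be enough, i.e. nothing placed later than shift 2? No: polish must come after drill (at shift 1 or later) → {shift 2}; drill must come before polish (at shift 2 or earlier) → {shift 1}; weld must come after drill (at shift 1 or later) → {shift 2}; anneal can't share with polish (shift 2) → {shift 1}; route can't share with weld (shift 2) → {shift 1}; route can't share with anneal (shift 1) → nothing is left.
So 2 shifts is not enough.
3 works (last occupied shift: shift 3): for example anneal in shift 1, tap in shift 2, bore in shift 3, polish in shift 2, bend in shift 1, route in shift 3, weld in shift 2, drill in shift 1, finish in shift 1.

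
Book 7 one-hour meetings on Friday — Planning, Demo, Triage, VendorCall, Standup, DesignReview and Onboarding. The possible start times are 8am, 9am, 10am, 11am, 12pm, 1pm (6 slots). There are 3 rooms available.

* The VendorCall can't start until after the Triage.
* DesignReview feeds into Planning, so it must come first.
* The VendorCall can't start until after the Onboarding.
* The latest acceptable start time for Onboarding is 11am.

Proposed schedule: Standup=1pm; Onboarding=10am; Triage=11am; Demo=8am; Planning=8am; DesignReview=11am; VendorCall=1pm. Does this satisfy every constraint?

No — it violates: DesignReview feeds into Planning, so it must come first

The VendorCall can't start until after the Triage — holds.
DesignReview feeds into Planning, so it must come first — violated.
There are 3 rooms available — holds.
The VendorCall can't start until after the Onboarding — holds.
The latest acceptable start time for Onboarding is 11am — holds.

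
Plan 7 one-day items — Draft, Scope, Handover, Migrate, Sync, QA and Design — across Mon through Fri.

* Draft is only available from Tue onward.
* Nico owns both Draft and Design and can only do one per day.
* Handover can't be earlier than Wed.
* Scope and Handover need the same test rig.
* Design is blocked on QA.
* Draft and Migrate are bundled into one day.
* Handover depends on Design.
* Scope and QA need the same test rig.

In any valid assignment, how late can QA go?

Wed

Downstream work caps QA at Wed.
QA at Wed is achievable: Sync -> Mon, Draft -> Tue, Scope -> Mon, QA -> Wed, Design -> Thu, Handover -> Fri, Migrate -> Tue.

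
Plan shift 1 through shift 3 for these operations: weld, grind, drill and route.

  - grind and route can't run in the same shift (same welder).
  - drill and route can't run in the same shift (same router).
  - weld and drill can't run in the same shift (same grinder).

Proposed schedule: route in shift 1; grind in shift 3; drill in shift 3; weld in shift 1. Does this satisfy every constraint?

drill and route can't run in the same shift (same router) — holds.
grind and route can't run in the same shift (same welder) — holds.
weld and drill can't run in the same shift (same grinder) — holds.

Yes, all constraints hold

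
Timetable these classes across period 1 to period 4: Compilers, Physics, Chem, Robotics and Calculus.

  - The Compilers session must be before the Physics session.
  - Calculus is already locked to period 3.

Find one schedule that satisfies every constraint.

Chem -> period 1; Robotics -> period 1; Calculus -> period 3; Physics -> period 2; Compilers -> period 1

Checking: Compilers(period 1) before Physics(period 2); Calculus=period 3 in [period 3,period 3].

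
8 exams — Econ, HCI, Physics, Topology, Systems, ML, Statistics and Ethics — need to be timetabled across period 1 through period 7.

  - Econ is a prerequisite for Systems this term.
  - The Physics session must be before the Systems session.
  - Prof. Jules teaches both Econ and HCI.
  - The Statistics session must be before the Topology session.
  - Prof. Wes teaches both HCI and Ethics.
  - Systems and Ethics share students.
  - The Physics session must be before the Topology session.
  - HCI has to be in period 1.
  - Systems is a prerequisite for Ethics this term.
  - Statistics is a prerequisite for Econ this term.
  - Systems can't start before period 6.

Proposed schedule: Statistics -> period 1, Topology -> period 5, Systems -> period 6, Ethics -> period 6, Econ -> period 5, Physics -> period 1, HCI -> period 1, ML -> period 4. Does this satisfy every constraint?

No — it violates: Systems and Ethics share students

The Physics session must be before the Topology session — holds.
HCI has to be in period 1 — holds.
Systems can't start before period 6 — holds.
Econ is a prerequisite for Systems this term — holds.
Statistics is a prerequisite for Econ this term — holds.
Systems is a prerequisite for Ethics this term — violated.
Systems and Ethics share students — violated.
The Physics session must be before the Systems session — holds.
Prof. Wes teaches both HCI and Ethics — holds.
The Statistics session must be before the Topology session — holds.
Prof. Jules teaches both Econ and HCI — holds.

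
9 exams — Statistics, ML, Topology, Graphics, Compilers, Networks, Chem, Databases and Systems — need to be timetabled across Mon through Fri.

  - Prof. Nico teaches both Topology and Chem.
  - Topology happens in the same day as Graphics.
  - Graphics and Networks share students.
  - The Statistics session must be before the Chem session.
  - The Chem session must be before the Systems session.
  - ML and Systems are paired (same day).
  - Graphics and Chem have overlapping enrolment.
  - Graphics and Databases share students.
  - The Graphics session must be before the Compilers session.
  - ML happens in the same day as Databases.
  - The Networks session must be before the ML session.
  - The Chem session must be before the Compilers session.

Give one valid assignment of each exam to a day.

Compilers in Wed; Networks in Tue; ML in Wed; Databases in Wed; Statistics in Mon; Graphics in Mon; Topology in Mon; Systems in Wed; Chem in Tue

Checking: Graphics(Mon) before Compilers(Wed); Networks(Tue) before ML(Wed); Statistics(Mon) before Chem(Tue); Chem(Tue) before Systems(Wed); Chem(Tue) before Compilers(Wed); Graphics(Mon) != Chem(Tue); Graphics(Mon) != Networks(Tue); Graphics(Mon) != Databases(Wed); Topology(Mon) != Chem(Tue); ML = Databases = Wed; Topology = Graphics = Mon; ML = Systems = Wed.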